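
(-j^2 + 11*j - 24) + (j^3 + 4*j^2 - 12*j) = j^3 + 3*j^2 - j - 24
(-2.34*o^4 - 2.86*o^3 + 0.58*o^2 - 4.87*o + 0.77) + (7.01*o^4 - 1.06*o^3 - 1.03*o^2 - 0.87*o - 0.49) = 4.67*o^4 - 3.92*o^3 - 0.45*o^2 - 5.74*o + 0.28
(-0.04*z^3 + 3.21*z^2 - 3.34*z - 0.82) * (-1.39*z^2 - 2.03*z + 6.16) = 0.0556*z^5 - 4.3807*z^4 - 2.1201*z^3 + 27.6936*z^2 - 18.9098*z - 5.0512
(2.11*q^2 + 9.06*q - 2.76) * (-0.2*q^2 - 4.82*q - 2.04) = -0.422*q^4 - 11.9822*q^3 - 47.4216*q^2 - 5.1792*q + 5.6304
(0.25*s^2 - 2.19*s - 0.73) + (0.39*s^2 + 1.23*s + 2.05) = 0.64*s^2 - 0.96*s + 1.32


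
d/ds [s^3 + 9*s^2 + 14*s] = 3*s^2 + 18*s + 14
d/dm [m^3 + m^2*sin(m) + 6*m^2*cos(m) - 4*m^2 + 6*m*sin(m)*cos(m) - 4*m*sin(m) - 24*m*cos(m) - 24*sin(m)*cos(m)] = -6*m^2*sin(m) + m^2*cos(m) + 3*m^2 + 26*m*sin(m) + 8*m*cos(m) + 6*m*cos(2*m) - 8*m - 4*sin(m) + 3*sin(2*m) - 24*cos(m) - 24*cos(2*m)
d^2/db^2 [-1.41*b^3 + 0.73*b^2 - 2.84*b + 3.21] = 1.46 - 8.46*b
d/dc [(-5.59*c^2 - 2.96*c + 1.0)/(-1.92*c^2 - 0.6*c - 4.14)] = (-2.3292*c^2 + 50.1252*c + 12.8544)/(3.6864*c^4 + 2.304*c^3 + 16.2576*c^2 + 4.968*c + 17.1396)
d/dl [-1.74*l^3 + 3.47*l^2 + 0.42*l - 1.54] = -5.22*l^2 + 6.94*l + 0.42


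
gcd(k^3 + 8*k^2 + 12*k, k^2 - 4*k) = k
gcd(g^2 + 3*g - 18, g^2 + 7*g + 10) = 1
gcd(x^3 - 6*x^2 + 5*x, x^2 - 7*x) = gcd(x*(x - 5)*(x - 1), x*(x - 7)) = x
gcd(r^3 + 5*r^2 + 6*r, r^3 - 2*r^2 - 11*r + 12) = r + 3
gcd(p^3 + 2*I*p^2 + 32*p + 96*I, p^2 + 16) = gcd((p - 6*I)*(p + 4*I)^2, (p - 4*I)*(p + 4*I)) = p + 4*I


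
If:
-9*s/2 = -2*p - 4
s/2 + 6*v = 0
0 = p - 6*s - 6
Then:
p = -34/5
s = -32/15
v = 8/45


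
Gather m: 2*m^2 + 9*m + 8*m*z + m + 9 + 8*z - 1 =2*m^2 + m*(8*z + 10) + 8*z + 8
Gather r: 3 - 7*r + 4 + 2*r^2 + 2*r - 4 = 2*r^2 - 5*r + 3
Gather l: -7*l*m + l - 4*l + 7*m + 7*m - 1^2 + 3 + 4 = l*(-7*m - 3) + 14*m + 6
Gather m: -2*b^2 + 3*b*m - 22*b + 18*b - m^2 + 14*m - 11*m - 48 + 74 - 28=-2*b^2 - 4*b - m^2 + m*(3*b + 3) - 2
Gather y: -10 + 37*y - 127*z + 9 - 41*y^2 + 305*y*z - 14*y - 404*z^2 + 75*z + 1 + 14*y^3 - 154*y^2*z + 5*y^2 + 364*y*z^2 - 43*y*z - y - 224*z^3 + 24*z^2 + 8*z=14*y^3 + y^2*(-154*z - 36) + y*(364*z^2 + 262*z + 22) - 224*z^3 - 380*z^2 - 44*z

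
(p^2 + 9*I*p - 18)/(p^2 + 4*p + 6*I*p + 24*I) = (p + 3*I)/(p + 4)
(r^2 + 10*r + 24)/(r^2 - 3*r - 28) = (r + 6)/(r - 7)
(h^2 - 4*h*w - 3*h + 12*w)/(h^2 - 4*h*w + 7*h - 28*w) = (h - 3)/(h + 7)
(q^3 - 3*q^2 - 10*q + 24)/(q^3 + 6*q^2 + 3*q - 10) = (q^3 - 3*q^2 - 10*q + 24)/(q^3 + 6*q^2 + 3*q - 10)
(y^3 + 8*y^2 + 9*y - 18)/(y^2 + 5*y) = (y^3 + 8*y^2 + 9*y - 18)/(y*(y + 5))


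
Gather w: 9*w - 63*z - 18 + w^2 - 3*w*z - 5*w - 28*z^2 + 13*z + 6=w^2 + w*(4 - 3*z) - 28*z^2 - 50*z - 12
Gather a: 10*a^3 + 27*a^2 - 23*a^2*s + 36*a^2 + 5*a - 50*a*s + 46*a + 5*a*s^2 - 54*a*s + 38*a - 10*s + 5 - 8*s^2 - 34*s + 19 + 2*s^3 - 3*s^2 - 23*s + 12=10*a^3 + a^2*(63 - 23*s) + a*(5*s^2 - 104*s + 89) + 2*s^3 - 11*s^2 - 67*s + 36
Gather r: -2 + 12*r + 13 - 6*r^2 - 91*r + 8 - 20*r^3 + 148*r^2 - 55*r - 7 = -20*r^3 + 142*r^2 - 134*r + 12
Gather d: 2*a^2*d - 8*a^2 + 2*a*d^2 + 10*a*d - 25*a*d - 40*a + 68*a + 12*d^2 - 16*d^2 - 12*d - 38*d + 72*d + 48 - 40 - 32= -8*a^2 + 28*a + d^2*(2*a - 4) + d*(2*a^2 - 15*a + 22) - 24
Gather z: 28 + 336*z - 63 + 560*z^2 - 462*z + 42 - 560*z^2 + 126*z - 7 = 0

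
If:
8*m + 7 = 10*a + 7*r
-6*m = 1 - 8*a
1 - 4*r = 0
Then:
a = -47/8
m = -8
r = 1/4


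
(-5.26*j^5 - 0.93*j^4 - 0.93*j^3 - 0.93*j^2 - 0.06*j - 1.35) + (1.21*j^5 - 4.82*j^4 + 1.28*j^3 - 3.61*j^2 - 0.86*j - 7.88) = -4.05*j^5 - 5.75*j^4 + 0.35*j^3 - 4.54*j^2 - 0.92*j - 9.23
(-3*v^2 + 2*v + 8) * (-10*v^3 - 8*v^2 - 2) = 30*v^5 + 4*v^4 - 96*v^3 - 58*v^2 - 4*v - 16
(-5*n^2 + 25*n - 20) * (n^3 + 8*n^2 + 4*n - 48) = -5*n^5 - 15*n^4 + 160*n^3 + 180*n^2 - 1280*n + 960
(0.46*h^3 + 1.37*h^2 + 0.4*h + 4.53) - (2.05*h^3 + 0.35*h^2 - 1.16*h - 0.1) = -1.59*h^3 + 1.02*h^2 + 1.56*h + 4.63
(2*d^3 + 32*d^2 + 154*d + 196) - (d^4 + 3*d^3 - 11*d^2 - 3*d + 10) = -d^4 - d^3 + 43*d^2 + 157*d + 186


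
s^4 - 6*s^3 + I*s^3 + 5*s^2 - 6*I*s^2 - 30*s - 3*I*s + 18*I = (s - 6)*(s - I)^2*(s + 3*I)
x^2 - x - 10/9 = (x - 5/3)*(x + 2/3)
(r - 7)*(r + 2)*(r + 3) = r^3 - 2*r^2 - 29*r - 42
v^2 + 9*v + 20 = (v + 4)*(v + 5)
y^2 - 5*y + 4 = (y - 4)*(y - 1)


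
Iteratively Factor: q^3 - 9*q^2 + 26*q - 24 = (q - 4)*(q^2 - 5*q + 6) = (q - 4)*(q - 3)*(q - 2)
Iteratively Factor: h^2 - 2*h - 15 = (h + 3)*(h - 5)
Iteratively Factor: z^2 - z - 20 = (z + 4)*(z - 5)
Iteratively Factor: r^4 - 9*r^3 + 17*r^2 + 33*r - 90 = (r - 5)*(r^3 - 4*r^2 - 3*r + 18) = (r - 5)*(r - 3)*(r^2 - r - 6) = (r - 5)*(r - 3)^2*(r + 2)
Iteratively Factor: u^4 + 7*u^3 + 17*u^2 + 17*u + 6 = (u + 3)*(u^3 + 4*u^2 + 5*u + 2) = (u + 2)*(u + 3)*(u^2 + 2*u + 1) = (u + 1)*(u + 2)*(u + 3)*(u + 1)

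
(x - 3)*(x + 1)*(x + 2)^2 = x^4 + 2*x^3 - 7*x^2 - 20*x - 12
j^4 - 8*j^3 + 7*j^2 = j^2*(j - 7)*(j - 1)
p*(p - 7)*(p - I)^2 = p^4 - 7*p^3 - 2*I*p^3 - p^2 + 14*I*p^2 + 7*p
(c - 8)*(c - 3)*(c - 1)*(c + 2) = c^4 - 10*c^3 + 11*c^2 + 46*c - 48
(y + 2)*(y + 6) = y^2 + 8*y + 12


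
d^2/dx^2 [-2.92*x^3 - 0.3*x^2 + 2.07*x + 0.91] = -17.52*x - 0.6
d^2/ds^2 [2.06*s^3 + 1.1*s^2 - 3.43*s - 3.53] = 12.36*s + 2.2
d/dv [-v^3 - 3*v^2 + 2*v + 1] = -3*v^2 - 6*v + 2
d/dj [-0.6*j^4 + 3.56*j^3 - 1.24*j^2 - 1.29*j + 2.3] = -2.4*j^3 + 10.68*j^2 - 2.48*j - 1.29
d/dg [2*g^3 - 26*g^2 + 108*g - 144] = 6*g^2 - 52*g + 108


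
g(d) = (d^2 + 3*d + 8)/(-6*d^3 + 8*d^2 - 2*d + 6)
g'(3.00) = 0.27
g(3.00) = -0.29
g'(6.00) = 0.02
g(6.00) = -0.06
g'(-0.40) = 1.36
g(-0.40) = 0.82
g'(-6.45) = 0.00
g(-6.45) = 0.02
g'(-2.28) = 0.04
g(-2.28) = 0.05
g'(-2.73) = 0.02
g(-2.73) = 0.04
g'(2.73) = 0.43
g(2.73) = -0.38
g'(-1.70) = 0.12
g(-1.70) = 0.09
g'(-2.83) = 0.02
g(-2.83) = 0.04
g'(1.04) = 2.61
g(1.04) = 2.10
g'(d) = (2*d + 3)/(-6*d^3 + 8*d^2 - 2*d + 6) + (d^2 + 3*d + 8)*(18*d^2 - 16*d + 2)/(-6*d^3 + 8*d^2 - 2*d + 6)^2 = (3*d^4 + 18*d^3 + 59*d^2 - 58*d + 17)/(2*(9*d^6 - 24*d^5 + 22*d^4 - 26*d^3 + 25*d^2 - 6*d + 9))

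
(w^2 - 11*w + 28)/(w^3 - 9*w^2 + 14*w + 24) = (w - 7)/(w^2 - 5*w - 6)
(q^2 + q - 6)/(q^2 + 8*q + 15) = (q - 2)/(q + 5)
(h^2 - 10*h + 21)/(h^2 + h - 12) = (h - 7)/(h + 4)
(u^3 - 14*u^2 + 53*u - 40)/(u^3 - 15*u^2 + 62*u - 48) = (u - 5)/(u - 6)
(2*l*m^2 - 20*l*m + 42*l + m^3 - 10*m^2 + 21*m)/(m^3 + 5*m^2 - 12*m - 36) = (2*l*m - 14*l + m^2 - 7*m)/(m^2 + 8*m + 12)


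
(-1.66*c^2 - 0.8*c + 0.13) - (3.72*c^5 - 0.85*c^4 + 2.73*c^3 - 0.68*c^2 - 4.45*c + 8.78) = -3.72*c^5 + 0.85*c^4 - 2.73*c^3 - 0.98*c^2 + 3.65*c - 8.65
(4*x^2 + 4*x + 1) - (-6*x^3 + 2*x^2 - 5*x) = 6*x^3 + 2*x^2 + 9*x + 1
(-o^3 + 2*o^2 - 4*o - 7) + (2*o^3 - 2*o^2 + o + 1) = o^3 - 3*o - 6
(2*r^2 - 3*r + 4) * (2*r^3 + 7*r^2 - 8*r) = 4*r^5 + 8*r^4 - 29*r^3 + 52*r^2 - 32*r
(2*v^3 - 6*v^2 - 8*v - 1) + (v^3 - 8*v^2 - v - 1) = 3*v^3 - 14*v^2 - 9*v - 2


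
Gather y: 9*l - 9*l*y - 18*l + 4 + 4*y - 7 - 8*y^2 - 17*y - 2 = -9*l - 8*y^2 + y*(-9*l - 13) - 5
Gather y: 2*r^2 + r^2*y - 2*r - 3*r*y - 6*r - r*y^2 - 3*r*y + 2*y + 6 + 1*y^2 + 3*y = 2*r^2 - 8*r + y^2*(1 - r) + y*(r^2 - 6*r + 5) + 6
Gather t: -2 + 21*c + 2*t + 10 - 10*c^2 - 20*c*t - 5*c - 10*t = -10*c^2 + 16*c + t*(-20*c - 8) + 8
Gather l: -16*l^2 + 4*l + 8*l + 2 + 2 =-16*l^2 + 12*l + 4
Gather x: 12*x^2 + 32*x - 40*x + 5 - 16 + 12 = 12*x^2 - 8*x + 1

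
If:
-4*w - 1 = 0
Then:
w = -1/4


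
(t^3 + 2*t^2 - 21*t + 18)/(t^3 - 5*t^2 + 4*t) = (t^2 + 3*t - 18)/(t*(t - 4))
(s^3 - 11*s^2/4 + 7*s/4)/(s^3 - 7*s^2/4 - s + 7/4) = s/(s + 1)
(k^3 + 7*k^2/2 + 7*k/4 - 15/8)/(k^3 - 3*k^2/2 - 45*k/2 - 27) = (k^2 + 2*k - 5/4)/(k^2 - 3*k - 18)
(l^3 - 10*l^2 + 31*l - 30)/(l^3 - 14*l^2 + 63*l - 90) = (l - 2)/(l - 6)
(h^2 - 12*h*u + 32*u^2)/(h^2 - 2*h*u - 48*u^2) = (h - 4*u)/(h + 6*u)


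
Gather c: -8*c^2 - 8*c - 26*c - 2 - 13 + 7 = -8*c^2 - 34*c - 8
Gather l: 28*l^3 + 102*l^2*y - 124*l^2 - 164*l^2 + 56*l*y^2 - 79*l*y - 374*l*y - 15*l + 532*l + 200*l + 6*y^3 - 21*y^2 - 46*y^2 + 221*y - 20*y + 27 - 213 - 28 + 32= 28*l^3 + l^2*(102*y - 288) + l*(56*y^2 - 453*y + 717) + 6*y^3 - 67*y^2 + 201*y - 182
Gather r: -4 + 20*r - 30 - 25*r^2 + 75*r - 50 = -25*r^2 + 95*r - 84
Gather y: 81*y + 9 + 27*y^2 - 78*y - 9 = 27*y^2 + 3*y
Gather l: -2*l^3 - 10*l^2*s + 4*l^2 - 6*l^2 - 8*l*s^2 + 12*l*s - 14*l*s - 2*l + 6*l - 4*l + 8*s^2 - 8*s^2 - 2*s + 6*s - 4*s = -2*l^3 + l^2*(-10*s - 2) + l*(-8*s^2 - 2*s)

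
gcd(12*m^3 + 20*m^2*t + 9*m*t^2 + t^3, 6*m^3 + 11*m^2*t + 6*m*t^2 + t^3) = 2*m^2 + 3*m*t + t^2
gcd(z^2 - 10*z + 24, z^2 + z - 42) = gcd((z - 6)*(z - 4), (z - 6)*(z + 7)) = z - 6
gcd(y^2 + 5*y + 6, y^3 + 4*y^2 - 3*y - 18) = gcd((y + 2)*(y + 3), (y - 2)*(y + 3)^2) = y + 3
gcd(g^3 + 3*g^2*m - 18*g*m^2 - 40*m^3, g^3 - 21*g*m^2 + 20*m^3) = g^2 + g*m - 20*m^2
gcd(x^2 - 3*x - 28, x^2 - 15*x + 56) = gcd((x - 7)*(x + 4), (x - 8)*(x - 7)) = x - 7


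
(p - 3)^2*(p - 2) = p^3 - 8*p^2 + 21*p - 18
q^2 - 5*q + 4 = (q - 4)*(q - 1)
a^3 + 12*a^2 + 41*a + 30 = (a + 1)*(a + 5)*(a + 6)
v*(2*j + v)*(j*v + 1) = 2*j^2*v^2 + j*v^3 + 2*j*v + v^2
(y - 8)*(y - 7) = y^2 - 15*y + 56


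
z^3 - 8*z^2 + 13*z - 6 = (z - 6)*(z - 1)^2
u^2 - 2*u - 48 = (u - 8)*(u + 6)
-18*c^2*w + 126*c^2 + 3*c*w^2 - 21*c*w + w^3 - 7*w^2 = (-3*c + w)*(6*c + w)*(w - 7)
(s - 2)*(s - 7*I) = s^2 - 2*s - 7*I*s + 14*I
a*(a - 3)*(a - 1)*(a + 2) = a^4 - 2*a^3 - 5*a^2 + 6*a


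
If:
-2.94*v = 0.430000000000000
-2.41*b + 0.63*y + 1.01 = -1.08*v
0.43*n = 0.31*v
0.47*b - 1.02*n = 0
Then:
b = -0.23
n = -0.11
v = -0.15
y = -2.23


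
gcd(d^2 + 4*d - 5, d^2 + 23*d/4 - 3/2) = 1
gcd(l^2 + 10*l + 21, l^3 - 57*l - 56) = l + 7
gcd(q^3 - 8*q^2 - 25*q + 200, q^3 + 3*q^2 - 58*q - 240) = q^2 - 3*q - 40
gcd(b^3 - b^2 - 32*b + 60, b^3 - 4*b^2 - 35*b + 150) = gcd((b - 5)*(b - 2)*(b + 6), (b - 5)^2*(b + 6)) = b^2 + b - 30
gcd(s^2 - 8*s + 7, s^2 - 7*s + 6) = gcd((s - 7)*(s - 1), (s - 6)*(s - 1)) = s - 1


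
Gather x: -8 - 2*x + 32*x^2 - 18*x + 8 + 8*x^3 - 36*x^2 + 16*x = 8*x^3 - 4*x^2 - 4*x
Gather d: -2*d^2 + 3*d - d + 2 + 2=-2*d^2 + 2*d + 4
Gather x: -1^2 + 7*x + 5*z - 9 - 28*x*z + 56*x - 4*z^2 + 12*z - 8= x*(63 - 28*z) - 4*z^2 + 17*z - 18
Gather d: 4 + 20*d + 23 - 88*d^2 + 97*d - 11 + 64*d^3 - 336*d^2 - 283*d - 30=64*d^3 - 424*d^2 - 166*d - 14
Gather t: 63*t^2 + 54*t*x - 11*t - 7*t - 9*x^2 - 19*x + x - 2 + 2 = 63*t^2 + t*(54*x - 18) - 9*x^2 - 18*x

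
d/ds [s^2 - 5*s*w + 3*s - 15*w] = 2*s - 5*w + 3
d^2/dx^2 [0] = 0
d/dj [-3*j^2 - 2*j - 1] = -6*j - 2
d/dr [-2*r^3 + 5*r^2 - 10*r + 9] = -6*r^2 + 10*r - 10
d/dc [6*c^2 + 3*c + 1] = 12*c + 3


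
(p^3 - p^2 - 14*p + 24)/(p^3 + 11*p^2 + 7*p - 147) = (p^2 + 2*p - 8)/(p^2 + 14*p + 49)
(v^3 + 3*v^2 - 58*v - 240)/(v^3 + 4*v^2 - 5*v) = (v^2 - 2*v - 48)/(v*(v - 1))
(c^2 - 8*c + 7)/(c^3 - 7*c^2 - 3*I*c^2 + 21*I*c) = (c - 1)/(c*(c - 3*I))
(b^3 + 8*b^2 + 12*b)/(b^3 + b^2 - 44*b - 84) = b/(b - 7)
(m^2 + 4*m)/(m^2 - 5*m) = (m + 4)/(m - 5)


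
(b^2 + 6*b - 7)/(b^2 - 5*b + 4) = (b + 7)/(b - 4)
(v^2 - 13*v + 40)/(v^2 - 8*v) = (v - 5)/v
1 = 1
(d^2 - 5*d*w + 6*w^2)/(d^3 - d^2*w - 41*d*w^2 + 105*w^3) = (-d + 2*w)/(-d^2 - 2*d*w + 35*w^2)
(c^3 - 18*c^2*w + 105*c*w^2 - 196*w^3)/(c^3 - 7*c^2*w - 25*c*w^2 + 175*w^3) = (-c^2 + 11*c*w - 28*w^2)/(-c^2 + 25*w^2)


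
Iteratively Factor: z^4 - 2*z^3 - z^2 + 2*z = (z)*(z^3 - 2*z^2 - z + 2) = z*(z + 1)*(z^2 - 3*z + 2) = z*(z - 1)*(z + 1)*(z - 2)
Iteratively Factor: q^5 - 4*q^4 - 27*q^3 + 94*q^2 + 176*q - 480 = (q - 5)*(q^4 + q^3 - 22*q^2 - 16*q + 96) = (q - 5)*(q - 4)*(q^3 + 5*q^2 - 2*q - 24) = (q - 5)*(q - 4)*(q - 2)*(q^2 + 7*q + 12) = (q - 5)*(q - 4)*(q - 2)*(q + 4)*(q + 3)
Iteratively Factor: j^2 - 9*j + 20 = (j - 5)*(j - 4)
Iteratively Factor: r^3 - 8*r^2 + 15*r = (r - 3)*(r^2 - 5*r) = (r - 5)*(r - 3)*(r)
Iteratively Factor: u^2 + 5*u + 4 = (u + 1)*(u + 4)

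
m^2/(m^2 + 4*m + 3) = m^2/(m^2 + 4*m + 3)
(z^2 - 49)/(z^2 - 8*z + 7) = (z + 7)/(z - 1)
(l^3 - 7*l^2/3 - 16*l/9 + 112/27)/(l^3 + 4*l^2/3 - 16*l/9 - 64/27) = (3*l - 7)/(3*l + 4)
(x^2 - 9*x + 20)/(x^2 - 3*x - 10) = (x - 4)/(x + 2)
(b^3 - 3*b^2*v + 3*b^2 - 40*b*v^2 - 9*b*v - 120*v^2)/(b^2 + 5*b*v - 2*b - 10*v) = (b^2 - 8*b*v + 3*b - 24*v)/(b - 2)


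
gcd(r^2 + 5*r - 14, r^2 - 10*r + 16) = r - 2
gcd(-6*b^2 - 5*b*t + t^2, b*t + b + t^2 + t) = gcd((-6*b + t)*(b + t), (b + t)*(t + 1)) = b + t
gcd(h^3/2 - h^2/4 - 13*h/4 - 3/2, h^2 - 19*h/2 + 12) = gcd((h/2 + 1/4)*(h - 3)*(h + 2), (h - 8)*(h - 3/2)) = 1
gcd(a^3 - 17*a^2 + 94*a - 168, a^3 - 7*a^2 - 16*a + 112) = a^2 - 11*a + 28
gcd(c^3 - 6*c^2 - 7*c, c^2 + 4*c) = c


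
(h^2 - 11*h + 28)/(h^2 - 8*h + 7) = (h - 4)/(h - 1)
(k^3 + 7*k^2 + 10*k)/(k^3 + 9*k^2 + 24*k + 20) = k/(k + 2)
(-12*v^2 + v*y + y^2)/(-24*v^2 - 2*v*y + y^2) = (-3*v + y)/(-6*v + y)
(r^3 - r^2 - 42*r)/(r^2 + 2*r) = (r^2 - r - 42)/(r + 2)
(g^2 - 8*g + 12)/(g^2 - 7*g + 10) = (g - 6)/(g - 5)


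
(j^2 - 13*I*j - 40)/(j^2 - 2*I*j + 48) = (j - 5*I)/(j + 6*I)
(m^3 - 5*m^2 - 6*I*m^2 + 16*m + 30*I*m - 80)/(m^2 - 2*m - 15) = (m^2 - 6*I*m + 16)/(m + 3)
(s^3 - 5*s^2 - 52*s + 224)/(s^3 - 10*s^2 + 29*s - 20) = (s^2 - s - 56)/(s^2 - 6*s + 5)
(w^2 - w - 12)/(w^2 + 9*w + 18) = (w - 4)/(w + 6)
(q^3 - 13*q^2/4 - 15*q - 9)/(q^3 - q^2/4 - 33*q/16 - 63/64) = 16*(q^2 - 4*q - 12)/(16*q^2 - 16*q - 21)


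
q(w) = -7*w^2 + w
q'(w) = 1 - 14*w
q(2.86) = -54.40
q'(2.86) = -39.04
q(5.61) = -214.69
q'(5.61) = -77.54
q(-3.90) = -110.37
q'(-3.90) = 55.60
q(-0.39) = -1.45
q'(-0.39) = 6.46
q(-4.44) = -142.44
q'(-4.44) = 63.16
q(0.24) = -0.16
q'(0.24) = -2.36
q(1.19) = -8.72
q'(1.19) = -15.66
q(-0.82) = -5.53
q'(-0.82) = 12.48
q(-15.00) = -1590.00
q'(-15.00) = 211.00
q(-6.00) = -258.00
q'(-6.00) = 85.00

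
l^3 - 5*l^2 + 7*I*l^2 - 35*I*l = l*(l - 5)*(l + 7*I)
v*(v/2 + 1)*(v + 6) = v^3/2 + 4*v^2 + 6*v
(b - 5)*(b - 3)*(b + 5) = b^3 - 3*b^2 - 25*b + 75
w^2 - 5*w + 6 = (w - 3)*(w - 2)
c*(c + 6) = c^2 + 6*c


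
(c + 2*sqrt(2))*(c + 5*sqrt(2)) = c^2 + 7*sqrt(2)*c + 20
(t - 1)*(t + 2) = t^2 + t - 2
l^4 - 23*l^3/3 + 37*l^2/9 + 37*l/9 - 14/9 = (l - 7)*(l - 1)*(l - 1/3)*(l + 2/3)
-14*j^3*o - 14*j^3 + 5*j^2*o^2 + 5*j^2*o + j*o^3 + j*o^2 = (-2*j + o)*(7*j + o)*(j*o + j)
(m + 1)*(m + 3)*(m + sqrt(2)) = m^3 + sqrt(2)*m^2 + 4*m^2 + 3*m + 4*sqrt(2)*m + 3*sqrt(2)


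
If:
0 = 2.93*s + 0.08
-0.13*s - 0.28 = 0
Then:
No Solution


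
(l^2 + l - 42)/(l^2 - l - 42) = (-l^2 - l + 42)/(-l^2 + l + 42)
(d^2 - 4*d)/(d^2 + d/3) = 3*(d - 4)/(3*d + 1)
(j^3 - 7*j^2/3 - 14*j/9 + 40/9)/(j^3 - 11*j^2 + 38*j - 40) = (j^2 - j/3 - 20/9)/(j^2 - 9*j + 20)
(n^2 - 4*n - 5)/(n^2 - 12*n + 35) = (n + 1)/(n - 7)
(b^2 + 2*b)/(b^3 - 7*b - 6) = b/(b^2 - 2*b - 3)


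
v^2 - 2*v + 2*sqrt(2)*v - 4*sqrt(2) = (v - 2)*(v + 2*sqrt(2))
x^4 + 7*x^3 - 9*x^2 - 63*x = x*(x - 3)*(x + 3)*(x + 7)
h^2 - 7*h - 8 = (h - 8)*(h + 1)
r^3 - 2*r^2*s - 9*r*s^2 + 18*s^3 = (r - 3*s)*(r - 2*s)*(r + 3*s)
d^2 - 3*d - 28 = (d - 7)*(d + 4)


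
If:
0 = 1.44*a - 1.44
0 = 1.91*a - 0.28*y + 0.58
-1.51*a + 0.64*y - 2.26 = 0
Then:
No Solution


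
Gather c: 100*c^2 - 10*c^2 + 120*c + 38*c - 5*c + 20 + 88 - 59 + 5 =90*c^2 + 153*c + 54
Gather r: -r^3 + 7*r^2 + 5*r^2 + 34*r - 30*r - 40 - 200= -r^3 + 12*r^2 + 4*r - 240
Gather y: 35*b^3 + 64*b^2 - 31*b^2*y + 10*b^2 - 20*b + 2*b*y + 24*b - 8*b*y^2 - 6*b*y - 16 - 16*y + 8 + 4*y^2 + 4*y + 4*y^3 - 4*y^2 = 35*b^3 + 74*b^2 - 8*b*y^2 + 4*b + 4*y^3 + y*(-31*b^2 - 4*b - 12) - 8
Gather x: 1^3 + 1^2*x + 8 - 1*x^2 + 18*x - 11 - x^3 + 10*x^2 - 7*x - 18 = -x^3 + 9*x^2 + 12*x - 20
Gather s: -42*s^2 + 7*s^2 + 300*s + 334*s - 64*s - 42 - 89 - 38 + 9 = -35*s^2 + 570*s - 160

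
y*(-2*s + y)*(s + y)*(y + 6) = -2*s^2*y^2 - 12*s^2*y - s*y^3 - 6*s*y^2 + y^4 + 6*y^3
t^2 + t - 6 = (t - 2)*(t + 3)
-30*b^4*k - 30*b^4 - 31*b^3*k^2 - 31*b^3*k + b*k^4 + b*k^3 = (-6*b + k)*(b + k)*(5*b + k)*(b*k + b)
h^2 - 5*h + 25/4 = (h - 5/2)^2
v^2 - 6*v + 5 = (v - 5)*(v - 1)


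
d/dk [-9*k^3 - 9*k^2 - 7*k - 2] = -27*k^2 - 18*k - 7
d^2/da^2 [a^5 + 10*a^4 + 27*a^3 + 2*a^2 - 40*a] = 20*a^3 + 120*a^2 + 162*a + 4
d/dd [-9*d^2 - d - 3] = -18*d - 1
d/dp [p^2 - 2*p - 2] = 2*p - 2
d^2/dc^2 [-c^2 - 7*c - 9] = -2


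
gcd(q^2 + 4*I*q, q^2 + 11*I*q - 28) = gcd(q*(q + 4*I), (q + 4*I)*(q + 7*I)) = q + 4*I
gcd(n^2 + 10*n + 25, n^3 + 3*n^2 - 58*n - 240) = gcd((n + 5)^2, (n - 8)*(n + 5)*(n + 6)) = n + 5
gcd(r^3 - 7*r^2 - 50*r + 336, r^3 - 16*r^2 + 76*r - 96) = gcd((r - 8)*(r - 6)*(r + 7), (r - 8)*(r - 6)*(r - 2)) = r^2 - 14*r + 48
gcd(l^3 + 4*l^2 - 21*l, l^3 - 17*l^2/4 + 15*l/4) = l^2 - 3*l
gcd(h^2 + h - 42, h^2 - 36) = h - 6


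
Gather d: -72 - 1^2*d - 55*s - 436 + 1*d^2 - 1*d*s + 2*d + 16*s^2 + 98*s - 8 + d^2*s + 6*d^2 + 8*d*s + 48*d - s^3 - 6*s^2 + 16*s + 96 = d^2*(s + 7) + d*(7*s + 49) - s^3 + 10*s^2 + 59*s - 420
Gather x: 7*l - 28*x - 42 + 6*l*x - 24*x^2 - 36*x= 7*l - 24*x^2 + x*(6*l - 64) - 42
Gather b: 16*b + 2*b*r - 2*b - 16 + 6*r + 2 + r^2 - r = b*(2*r + 14) + r^2 + 5*r - 14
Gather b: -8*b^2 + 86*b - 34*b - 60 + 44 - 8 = -8*b^2 + 52*b - 24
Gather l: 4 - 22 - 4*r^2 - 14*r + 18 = -4*r^2 - 14*r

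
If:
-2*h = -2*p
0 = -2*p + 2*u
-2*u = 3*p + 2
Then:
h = -2/5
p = -2/5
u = -2/5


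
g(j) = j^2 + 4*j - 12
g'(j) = 2*j + 4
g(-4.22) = -11.07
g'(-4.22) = -4.44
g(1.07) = -6.58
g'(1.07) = 6.14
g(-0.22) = -12.83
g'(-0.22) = 3.56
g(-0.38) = -13.38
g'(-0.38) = 3.24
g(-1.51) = -15.76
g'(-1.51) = 0.98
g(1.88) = -0.95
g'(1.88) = 7.76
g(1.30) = -5.11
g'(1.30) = 6.60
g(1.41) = -4.37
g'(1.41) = 6.82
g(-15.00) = 153.00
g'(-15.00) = -26.00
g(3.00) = 9.00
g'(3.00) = 10.00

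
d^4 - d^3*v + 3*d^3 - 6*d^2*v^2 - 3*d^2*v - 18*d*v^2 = d*(d + 3)*(d - 3*v)*(d + 2*v)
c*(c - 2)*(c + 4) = c^3 + 2*c^2 - 8*c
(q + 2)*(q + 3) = q^2 + 5*q + 6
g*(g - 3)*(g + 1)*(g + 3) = g^4 + g^3 - 9*g^2 - 9*g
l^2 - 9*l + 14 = (l - 7)*(l - 2)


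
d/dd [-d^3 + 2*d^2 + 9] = d*(4 - 3*d)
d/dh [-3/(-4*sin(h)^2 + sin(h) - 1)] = 3*(1 - 8*sin(h))*cos(h)/(4*sin(h)^2 - sin(h) + 1)^2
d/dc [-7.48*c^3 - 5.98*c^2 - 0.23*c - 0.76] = -22.44*c^2 - 11.96*c - 0.23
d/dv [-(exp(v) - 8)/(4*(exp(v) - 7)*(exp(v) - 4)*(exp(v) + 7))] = (exp(3*v) - 14*exp(2*v) + 32*exp(v) + 98)*exp(v)/(2*(exp(6*v) - 8*exp(5*v) - 82*exp(4*v) + 784*exp(3*v) + 833*exp(2*v) - 19208*exp(v) + 38416))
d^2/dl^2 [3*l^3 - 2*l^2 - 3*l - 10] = 18*l - 4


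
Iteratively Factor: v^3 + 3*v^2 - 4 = (v - 1)*(v^2 + 4*v + 4) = (v - 1)*(v + 2)*(v + 2)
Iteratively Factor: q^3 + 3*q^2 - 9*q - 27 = (q + 3)*(q^2 - 9) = (q + 3)^2*(q - 3)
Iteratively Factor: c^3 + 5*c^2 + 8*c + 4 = (c + 2)*(c^2 + 3*c + 2) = (c + 2)^2*(c + 1)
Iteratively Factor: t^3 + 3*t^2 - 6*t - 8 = (t - 2)*(t^2 + 5*t + 4) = (t - 2)*(t + 1)*(t + 4)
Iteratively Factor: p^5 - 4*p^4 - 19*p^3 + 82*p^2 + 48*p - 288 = (p - 3)*(p^4 - p^3 - 22*p^2 + 16*p + 96) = (p - 4)*(p - 3)*(p^3 + 3*p^2 - 10*p - 24) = (p - 4)*(p - 3)*(p + 2)*(p^2 + p - 12) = (p - 4)*(p - 3)*(p + 2)*(p + 4)*(p - 3)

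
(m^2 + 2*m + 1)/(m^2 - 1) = (m + 1)/(m - 1)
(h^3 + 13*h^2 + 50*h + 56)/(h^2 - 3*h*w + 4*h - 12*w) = (-h^2 - 9*h - 14)/(-h + 3*w)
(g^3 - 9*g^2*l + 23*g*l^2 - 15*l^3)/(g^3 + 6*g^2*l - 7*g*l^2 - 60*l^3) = (g^2 - 6*g*l + 5*l^2)/(g^2 + 9*g*l + 20*l^2)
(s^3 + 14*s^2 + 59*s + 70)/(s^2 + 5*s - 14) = (s^2 + 7*s + 10)/(s - 2)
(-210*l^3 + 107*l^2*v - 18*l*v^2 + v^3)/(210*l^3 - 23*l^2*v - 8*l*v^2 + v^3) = (-5*l + v)/(5*l + v)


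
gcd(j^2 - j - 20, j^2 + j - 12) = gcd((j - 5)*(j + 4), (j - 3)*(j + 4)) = j + 4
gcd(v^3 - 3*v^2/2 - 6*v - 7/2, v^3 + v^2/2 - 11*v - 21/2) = v^2 - 5*v/2 - 7/2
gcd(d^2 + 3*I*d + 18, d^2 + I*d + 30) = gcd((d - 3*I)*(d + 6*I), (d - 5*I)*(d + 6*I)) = d + 6*I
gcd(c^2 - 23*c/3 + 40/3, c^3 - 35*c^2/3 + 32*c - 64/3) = c - 8/3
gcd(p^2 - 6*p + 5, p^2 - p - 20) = p - 5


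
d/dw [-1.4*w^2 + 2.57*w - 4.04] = 2.57 - 2.8*w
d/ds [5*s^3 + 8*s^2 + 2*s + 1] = 15*s^2 + 16*s + 2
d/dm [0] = 0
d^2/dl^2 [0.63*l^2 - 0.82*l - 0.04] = 1.26000000000000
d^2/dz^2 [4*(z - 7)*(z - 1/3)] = 8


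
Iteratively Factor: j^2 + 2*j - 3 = (j + 3)*(j - 1)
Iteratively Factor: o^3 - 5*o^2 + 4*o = (o - 1)*(o^2 - 4*o) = o*(o - 1)*(o - 4)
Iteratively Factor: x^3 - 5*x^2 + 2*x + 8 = (x - 4)*(x^2 - x - 2) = (x - 4)*(x - 2)*(x + 1)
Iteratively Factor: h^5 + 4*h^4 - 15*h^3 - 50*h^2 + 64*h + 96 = (h + 4)*(h^4 - 15*h^2 + 10*h + 24) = (h + 4)^2*(h^3 - 4*h^2 + h + 6) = (h + 1)*(h + 4)^2*(h^2 - 5*h + 6) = (h - 3)*(h + 1)*(h + 4)^2*(h - 2)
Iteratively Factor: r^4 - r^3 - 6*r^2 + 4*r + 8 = (r - 2)*(r^3 + r^2 - 4*r - 4) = (r - 2)*(r + 1)*(r^2 - 4) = (r - 2)*(r + 1)*(r + 2)*(r - 2)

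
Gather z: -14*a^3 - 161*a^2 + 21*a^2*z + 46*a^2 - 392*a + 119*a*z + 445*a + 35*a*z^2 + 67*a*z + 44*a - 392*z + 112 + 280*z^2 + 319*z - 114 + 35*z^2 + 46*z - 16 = -14*a^3 - 115*a^2 + 97*a + z^2*(35*a + 315) + z*(21*a^2 + 186*a - 27) - 18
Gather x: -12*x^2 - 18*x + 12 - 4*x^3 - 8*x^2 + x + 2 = -4*x^3 - 20*x^2 - 17*x + 14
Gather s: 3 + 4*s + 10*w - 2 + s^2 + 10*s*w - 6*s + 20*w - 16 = s^2 + s*(10*w - 2) + 30*w - 15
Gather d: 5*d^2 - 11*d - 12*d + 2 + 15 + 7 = 5*d^2 - 23*d + 24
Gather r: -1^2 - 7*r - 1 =-7*r - 2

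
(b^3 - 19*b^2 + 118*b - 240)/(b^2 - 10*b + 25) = (b^2 - 14*b + 48)/(b - 5)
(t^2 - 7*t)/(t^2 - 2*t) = (t - 7)/(t - 2)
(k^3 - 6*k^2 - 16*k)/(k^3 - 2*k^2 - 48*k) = (k + 2)/(k + 6)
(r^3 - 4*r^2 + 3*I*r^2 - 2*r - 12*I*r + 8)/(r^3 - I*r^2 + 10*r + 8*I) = (r - 4)/(r - 4*I)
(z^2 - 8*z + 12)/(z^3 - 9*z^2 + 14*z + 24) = (z - 2)/(z^2 - 3*z - 4)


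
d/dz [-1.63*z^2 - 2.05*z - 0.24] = -3.26*z - 2.05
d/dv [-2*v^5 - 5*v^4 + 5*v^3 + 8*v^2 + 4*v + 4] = -10*v^4 - 20*v^3 + 15*v^2 + 16*v + 4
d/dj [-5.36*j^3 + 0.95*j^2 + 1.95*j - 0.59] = -16.08*j^2 + 1.9*j + 1.95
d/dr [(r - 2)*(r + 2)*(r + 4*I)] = 3*r^2 + 8*I*r - 4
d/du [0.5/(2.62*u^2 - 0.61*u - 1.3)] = (0.305 - 2.62*u)/(-2.62*u^2 + 0.61*u + 1.3)^2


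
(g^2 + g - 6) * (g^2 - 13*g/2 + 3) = g^4 - 11*g^3/2 - 19*g^2/2 + 42*g - 18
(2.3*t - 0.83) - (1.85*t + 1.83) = 0.45*t - 2.66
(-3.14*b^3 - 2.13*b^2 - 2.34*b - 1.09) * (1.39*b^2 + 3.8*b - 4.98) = -4.3646*b^5 - 14.8927*b^4 + 4.2906*b^3 + 0.200300000000001*b^2 + 7.5112*b + 5.4282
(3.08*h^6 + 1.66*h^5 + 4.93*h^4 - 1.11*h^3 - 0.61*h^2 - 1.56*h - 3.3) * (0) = 0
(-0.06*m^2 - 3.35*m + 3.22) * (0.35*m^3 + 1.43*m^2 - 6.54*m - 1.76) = -0.021*m^5 - 1.2583*m^4 - 3.2711*m^3 + 26.6192*m^2 - 15.1628*m - 5.6672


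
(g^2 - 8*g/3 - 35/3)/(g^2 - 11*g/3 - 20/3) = (3*g + 7)/(3*g + 4)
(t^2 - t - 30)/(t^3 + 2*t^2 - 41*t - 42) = (t + 5)/(t^2 + 8*t + 7)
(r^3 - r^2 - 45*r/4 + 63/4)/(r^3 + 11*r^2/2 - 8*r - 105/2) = (r - 3/2)/(r + 5)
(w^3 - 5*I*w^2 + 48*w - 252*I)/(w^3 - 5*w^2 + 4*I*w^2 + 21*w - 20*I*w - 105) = (w^2 - 12*I*w - 36)/(w^2 - w*(5 + 3*I) + 15*I)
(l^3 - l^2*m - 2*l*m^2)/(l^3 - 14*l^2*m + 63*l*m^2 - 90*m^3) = l*(l^2 - l*m - 2*m^2)/(l^3 - 14*l^2*m + 63*l*m^2 - 90*m^3)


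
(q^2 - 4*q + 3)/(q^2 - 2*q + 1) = (q - 3)/(q - 1)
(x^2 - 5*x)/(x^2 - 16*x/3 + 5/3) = 3*x/(3*x - 1)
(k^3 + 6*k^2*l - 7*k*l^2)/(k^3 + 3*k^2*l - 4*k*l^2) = (k + 7*l)/(k + 4*l)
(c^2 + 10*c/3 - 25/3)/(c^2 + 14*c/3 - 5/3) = (3*c - 5)/(3*c - 1)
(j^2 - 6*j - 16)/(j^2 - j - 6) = (j - 8)/(j - 3)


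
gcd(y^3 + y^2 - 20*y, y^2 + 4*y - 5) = y + 5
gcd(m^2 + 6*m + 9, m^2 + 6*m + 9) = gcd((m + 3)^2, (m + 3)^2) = m^2 + 6*m + 9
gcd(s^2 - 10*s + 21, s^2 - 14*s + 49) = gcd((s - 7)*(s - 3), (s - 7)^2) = s - 7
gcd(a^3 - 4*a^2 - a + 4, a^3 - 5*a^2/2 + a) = 1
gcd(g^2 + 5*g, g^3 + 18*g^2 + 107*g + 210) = g + 5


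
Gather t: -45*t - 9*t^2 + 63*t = -9*t^2 + 18*t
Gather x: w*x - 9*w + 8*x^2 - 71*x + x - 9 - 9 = -9*w + 8*x^2 + x*(w - 70) - 18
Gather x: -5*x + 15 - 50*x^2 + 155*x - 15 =-50*x^2 + 150*x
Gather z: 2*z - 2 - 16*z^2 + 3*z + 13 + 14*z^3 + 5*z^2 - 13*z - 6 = 14*z^3 - 11*z^2 - 8*z + 5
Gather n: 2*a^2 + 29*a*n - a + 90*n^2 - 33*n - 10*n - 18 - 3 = 2*a^2 - a + 90*n^2 + n*(29*a - 43) - 21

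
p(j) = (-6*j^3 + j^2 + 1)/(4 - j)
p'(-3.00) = -20.49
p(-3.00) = 24.57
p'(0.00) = 0.06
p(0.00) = 0.25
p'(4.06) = -101872.72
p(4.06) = 6400.95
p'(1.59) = -21.11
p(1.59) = -8.54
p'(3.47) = -1241.87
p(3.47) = -448.40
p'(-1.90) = -10.34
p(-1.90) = 7.76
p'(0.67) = -2.06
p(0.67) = -0.11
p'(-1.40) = -6.39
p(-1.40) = 3.60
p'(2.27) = -72.38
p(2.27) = -37.01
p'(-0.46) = -0.97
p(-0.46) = 0.40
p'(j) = (-18*j^2 + 2*j)/(4 - j) + (-6*j^3 + j^2 + 1)/(4 - j)^2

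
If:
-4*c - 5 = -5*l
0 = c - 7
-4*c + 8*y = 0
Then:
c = 7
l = 33/5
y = 7/2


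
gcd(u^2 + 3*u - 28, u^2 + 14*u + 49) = u + 7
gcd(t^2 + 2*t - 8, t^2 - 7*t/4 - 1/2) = t - 2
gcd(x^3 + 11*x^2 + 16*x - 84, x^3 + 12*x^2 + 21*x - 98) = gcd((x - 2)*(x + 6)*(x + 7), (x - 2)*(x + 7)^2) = x^2 + 5*x - 14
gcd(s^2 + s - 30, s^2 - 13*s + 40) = s - 5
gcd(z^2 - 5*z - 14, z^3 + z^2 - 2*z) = z + 2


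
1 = 1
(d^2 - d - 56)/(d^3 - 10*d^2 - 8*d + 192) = (d + 7)/(d^2 - 2*d - 24)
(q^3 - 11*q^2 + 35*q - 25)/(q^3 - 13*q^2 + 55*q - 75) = (q - 1)/(q - 3)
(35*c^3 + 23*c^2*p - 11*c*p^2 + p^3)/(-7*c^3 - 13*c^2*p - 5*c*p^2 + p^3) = (-5*c + p)/(c + p)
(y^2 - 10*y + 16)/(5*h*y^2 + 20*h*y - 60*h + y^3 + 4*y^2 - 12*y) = (y - 8)/(5*h*y + 30*h + y^2 + 6*y)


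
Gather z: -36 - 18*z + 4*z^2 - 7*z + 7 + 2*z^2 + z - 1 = 6*z^2 - 24*z - 30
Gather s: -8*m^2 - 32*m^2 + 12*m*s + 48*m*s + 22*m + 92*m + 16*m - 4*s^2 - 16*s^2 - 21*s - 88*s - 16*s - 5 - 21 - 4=-40*m^2 + 130*m - 20*s^2 + s*(60*m - 125) - 30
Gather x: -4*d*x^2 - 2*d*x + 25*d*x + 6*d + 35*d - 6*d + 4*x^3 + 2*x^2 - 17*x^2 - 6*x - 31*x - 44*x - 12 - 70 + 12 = 35*d + 4*x^3 + x^2*(-4*d - 15) + x*(23*d - 81) - 70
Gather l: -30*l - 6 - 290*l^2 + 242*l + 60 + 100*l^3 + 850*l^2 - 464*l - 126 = 100*l^3 + 560*l^2 - 252*l - 72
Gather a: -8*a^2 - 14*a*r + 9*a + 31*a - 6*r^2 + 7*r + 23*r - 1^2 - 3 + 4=-8*a^2 + a*(40 - 14*r) - 6*r^2 + 30*r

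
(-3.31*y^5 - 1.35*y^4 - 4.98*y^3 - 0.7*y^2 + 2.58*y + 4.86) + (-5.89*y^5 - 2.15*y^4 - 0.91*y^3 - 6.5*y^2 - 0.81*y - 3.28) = -9.2*y^5 - 3.5*y^4 - 5.89*y^3 - 7.2*y^2 + 1.77*y + 1.58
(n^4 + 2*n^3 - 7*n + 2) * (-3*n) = -3*n^5 - 6*n^4 + 21*n^2 - 6*n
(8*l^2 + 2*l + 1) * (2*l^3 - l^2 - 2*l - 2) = 16*l^5 - 4*l^4 - 16*l^3 - 21*l^2 - 6*l - 2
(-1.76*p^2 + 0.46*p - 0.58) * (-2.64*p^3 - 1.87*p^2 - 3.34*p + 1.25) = 4.6464*p^5 + 2.0768*p^4 + 6.5494*p^3 - 2.6518*p^2 + 2.5122*p - 0.725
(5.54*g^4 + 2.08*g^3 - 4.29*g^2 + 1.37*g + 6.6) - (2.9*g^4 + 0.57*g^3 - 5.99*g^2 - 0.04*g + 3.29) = 2.64*g^4 + 1.51*g^3 + 1.7*g^2 + 1.41*g + 3.31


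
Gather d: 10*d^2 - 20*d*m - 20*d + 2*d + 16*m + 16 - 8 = 10*d^2 + d*(-20*m - 18) + 16*m + 8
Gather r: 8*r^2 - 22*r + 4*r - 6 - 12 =8*r^2 - 18*r - 18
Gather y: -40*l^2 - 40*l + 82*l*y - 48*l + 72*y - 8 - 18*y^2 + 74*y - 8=-40*l^2 - 88*l - 18*y^2 + y*(82*l + 146) - 16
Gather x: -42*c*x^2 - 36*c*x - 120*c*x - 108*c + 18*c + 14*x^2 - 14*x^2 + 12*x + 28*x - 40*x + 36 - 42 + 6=-42*c*x^2 - 156*c*x - 90*c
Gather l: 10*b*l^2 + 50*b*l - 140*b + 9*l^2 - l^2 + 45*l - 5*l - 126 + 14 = -140*b + l^2*(10*b + 8) + l*(50*b + 40) - 112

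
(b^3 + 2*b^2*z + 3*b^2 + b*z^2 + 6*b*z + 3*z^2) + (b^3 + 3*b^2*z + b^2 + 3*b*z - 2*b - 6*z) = 2*b^3 + 5*b^2*z + 4*b^2 + b*z^2 + 9*b*z - 2*b + 3*z^2 - 6*z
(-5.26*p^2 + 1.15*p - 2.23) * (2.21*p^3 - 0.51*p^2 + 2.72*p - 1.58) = -11.6246*p^5 + 5.2241*p^4 - 19.822*p^3 + 12.5761*p^2 - 7.8826*p + 3.5234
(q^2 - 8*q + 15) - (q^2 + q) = 15 - 9*q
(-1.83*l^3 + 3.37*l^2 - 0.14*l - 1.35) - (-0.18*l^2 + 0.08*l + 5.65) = -1.83*l^3 + 3.55*l^2 - 0.22*l - 7.0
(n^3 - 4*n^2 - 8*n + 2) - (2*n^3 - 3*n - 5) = -n^3 - 4*n^2 - 5*n + 7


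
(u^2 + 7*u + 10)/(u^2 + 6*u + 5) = (u + 2)/(u + 1)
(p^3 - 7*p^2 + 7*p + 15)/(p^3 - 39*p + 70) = (p^2 - 2*p - 3)/(p^2 + 5*p - 14)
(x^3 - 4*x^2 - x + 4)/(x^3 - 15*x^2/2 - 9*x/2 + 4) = 2*(x^2 - 5*x + 4)/(2*x^2 - 17*x + 8)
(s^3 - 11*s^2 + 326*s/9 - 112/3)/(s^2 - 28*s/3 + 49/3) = (s^2 - 26*s/3 + 16)/(s - 7)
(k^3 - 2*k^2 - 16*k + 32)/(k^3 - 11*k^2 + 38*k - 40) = (k + 4)/(k - 5)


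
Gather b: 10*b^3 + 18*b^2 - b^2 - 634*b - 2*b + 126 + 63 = 10*b^3 + 17*b^2 - 636*b + 189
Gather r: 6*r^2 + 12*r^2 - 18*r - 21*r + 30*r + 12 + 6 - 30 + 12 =18*r^2 - 9*r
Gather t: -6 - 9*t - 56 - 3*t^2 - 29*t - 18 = -3*t^2 - 38*t - 80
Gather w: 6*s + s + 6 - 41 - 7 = 7*s - 42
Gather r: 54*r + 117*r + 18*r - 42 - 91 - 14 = 189*r - 147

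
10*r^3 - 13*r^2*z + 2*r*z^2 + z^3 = (-2*r + z)*(-r + z)*(5*r + z)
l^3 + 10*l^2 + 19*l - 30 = (l - 1)*(l + 5)*(l + 6)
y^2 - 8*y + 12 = (y - 6)*(y - 2)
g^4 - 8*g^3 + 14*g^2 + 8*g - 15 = (g - 5)*(g - 3)*(g - 1)*(g + 1)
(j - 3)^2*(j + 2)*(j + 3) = j^4 - j^3 - 15*j^2 + 9*j + 54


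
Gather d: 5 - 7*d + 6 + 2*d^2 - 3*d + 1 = 2*d^2 - 10*d + 12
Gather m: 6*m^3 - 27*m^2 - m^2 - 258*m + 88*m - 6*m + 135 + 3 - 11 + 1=6*m^3 - 28*m^2 - 176*m + 128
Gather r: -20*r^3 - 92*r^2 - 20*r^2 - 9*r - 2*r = -20*r^3 - 112*r^2 - 11*r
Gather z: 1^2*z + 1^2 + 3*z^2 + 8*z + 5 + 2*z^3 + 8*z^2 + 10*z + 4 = 2*z^3 + 11*z^2 + 19*z + 10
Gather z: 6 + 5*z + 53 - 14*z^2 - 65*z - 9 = -14*z^2 - 60*z + 50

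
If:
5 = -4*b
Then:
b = -5/4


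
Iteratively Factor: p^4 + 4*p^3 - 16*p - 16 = (p + 2)*(p^3 + 2*p^2 - 4*p - 8) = (p + 2)^2*(p^2 - 4) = (p + 2)^3*(p - 2)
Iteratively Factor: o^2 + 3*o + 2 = (o + 1)*(o + 2)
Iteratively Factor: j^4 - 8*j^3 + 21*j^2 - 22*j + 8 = (j - 4)*(j^3 - 4*j^2 + 5*j - 2) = (j - 4)*(j - 2)*(j^2 - 2*j + 1) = (j - 4)*(j - 2)*(j - 1)*(j - 1)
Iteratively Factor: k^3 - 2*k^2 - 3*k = (k)*(k^2 - 2*k - 3) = k*(k - 3)*(k + 1)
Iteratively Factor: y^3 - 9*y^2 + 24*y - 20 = (y - 2)*(y^2 - 7*y + 10) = (y - 2)^2*(y - 5)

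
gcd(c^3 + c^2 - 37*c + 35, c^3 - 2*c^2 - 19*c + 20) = c^2 - 6*c + 5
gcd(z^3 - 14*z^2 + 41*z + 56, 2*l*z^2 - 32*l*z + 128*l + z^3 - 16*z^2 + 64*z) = z - 8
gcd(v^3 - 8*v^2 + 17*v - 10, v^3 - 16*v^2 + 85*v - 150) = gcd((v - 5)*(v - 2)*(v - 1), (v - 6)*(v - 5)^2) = v - 5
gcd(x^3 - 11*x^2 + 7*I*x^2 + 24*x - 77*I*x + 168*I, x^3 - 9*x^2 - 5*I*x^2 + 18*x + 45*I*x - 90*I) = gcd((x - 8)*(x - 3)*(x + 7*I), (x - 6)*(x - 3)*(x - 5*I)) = x - 3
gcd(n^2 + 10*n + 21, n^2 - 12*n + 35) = 1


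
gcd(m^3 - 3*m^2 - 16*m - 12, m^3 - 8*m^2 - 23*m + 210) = m - 6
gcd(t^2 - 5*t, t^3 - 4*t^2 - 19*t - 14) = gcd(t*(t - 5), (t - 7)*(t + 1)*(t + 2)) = 1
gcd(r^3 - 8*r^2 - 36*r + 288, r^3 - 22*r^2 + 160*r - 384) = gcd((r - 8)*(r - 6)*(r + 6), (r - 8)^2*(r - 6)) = r^2 - 14*r + 48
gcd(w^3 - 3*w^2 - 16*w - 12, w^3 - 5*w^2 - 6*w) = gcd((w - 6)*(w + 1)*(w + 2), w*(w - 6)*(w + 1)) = w^2 - 5*w - 6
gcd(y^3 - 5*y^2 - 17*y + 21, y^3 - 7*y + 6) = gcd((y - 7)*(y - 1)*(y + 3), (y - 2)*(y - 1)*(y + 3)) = y^2 + 2*y - 3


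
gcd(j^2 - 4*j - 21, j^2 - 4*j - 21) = j^2 - 4*j - 21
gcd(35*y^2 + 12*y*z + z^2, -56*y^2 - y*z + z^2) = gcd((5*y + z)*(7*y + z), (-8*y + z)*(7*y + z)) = 7*y + z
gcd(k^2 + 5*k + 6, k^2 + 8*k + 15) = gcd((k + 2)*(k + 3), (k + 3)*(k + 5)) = k + 3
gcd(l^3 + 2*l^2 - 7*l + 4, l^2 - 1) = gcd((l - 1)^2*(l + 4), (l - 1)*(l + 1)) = l - 1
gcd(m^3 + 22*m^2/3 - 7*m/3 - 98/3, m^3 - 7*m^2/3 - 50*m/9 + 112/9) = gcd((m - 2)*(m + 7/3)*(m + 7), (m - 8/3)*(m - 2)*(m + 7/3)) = m^2 + m/3 - 14/3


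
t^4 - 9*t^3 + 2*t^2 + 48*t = t*(t - 8)*(t - 3)*(t + 2)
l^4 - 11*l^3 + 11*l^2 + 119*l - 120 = (l - 8)*(l - 5)*(l - 1)*(l + 3)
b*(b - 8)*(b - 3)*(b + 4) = b^4 - 7*b^3 - 20*b^2 + 96*b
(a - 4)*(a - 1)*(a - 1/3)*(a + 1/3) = a^4 - 5*a^3 + 35*a^2/9 + 5*a/9 - 4/9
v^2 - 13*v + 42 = (v - 7)*(v - 6)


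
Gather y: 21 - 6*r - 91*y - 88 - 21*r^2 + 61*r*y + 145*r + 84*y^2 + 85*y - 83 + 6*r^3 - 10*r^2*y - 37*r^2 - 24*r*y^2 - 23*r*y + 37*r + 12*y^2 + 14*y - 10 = 6*r^3 - 58*r^2 + 176*r + y^2*(96 - 24*r) + y*(-10*r^2 + 38*r + 8) - 160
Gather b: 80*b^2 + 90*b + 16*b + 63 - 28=80*b^2 + 106*b + 35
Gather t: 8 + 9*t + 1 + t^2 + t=t^2 + 10*t + 9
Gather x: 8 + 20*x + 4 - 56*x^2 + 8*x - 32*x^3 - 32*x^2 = -32*x^3 - 88*x^2 + 28*x + 12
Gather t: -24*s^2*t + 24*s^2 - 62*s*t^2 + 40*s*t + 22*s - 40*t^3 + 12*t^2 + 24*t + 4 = 24*s^2 + 22*s - 40*t^3 + t^2*(12 - 62*s) + t*(-24*s^2 + 40*s + 24) + 4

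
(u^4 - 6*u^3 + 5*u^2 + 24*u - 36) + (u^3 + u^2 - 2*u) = u^4 - 5*u^3 + 6*u^2 + 22*u - 36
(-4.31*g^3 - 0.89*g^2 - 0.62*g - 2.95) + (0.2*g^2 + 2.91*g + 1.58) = -4.31*g^3 - 0.69*g^2 + 2.29*g - 1.37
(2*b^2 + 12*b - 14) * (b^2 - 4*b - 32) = 2*b^4 + 4*b^3 - 126*b^2 - 328*b + 448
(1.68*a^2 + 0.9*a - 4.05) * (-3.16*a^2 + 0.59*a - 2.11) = -5.3088*a^4 - 1.8528*a^3 + 9.7842*a^2 - 4.2885*a + 8.5455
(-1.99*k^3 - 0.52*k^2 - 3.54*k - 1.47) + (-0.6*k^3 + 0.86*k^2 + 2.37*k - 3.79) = -2.59*k^3 + 0.34*k^2 - 1.17*k - 5.26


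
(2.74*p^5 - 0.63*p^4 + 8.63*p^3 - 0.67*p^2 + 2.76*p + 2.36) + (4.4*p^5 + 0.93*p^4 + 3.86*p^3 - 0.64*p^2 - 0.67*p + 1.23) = 7.14*p^5 + 0.3*p^4 + 12.49*p^3 - 1.31*p^2 + 2.09*p + 3.59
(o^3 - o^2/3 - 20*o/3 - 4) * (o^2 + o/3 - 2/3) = o^5 - 67*o^3/9 - 6*o^2 + 28*o/9 + 8/3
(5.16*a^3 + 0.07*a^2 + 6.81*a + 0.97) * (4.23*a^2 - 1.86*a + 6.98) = 21.8268*a^5 - 9.3015*a^4 + 64.6929*a^3 - 8.0749*a^2 + 45.7296*a + 6.7706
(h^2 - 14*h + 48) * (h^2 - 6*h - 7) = h^4 - 20*h^3 + 125*h^2 - 190*h - 336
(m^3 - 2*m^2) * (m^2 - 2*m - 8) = m^5 - 4*m^4 - 4*m^3 + 16*m^2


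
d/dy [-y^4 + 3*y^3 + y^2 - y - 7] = -4*y^3 + 9*y^2 + 2*y - 1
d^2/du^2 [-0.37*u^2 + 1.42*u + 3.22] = -0.740000000000000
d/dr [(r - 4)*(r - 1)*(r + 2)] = 3*r^2 - 6*r - 6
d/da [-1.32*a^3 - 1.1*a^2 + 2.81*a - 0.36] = -3.96*a^2 - 2.2*a + 2.81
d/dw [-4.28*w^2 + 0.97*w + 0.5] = 0.97 - 8.56*w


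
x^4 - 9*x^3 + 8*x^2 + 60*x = x*(x - 6)*(x - 5)*(x + 2)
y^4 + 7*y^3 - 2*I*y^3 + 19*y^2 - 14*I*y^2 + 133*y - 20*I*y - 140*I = (y + 7)*(y - 5*I)*(y - I)*(y + 4*I)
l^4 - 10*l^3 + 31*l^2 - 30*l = l*(l - 5)*(l - 3)*(l - 2)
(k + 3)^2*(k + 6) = k^3 + 12*k^2 + 45*k + 54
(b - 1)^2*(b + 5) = b^3 + 3*b^2 - 9*b + 5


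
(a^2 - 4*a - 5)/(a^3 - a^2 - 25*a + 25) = (a + 1)/(a^2 + 4*a - 5)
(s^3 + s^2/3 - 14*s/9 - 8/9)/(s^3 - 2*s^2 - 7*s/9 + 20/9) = (3*s + 2)/(3*s - 5)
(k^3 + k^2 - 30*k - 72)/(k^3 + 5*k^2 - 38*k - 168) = (k + 3)/(k + 7)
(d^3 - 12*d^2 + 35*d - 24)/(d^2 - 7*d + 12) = (d^2 - 9*d + 8)/(d - 4)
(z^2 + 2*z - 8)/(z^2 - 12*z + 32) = (z^2 + 2*z - 8)/(z^2 - 12*z + 32)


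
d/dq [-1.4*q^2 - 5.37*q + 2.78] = -2.8*q - 5.37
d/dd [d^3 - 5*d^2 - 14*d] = 3*d^2 - 10*d - 14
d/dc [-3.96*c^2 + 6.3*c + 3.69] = 6.3 - 7.92*c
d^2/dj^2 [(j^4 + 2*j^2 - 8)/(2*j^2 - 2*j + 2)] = (j^6 - 3*j^5 + 6*j^4 - 6*j^3 - 24*j^2 + 24*j + 2)/(j^6 - 3*j^5 + 6*j^4 - 7*j^3 + 6*j^2 - 3*j + 1)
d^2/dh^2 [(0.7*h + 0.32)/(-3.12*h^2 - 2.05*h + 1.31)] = (-(0.7*h + 0.32)*(6.24*h + 2.05)*(12.48*h + 4.1) + (13.104*h + 4.8668)*(3.12*h^2 + 2.05*h - 1.31))/(3.12*h^2 + 2.05*h - 1.31)^3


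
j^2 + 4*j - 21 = (j - 3)*(j + 7)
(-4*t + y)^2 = 16*t^2 - 8*t*y + y^2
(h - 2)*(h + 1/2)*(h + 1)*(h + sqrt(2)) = h^4 - h^3/2 + sqrt(2)*h^3 - 5*h^2/2 - sqrt(2)*h^2/2 - 5*sqrt(2)*h/2 - h - sqrt(2)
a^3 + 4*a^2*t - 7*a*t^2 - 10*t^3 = (a - 2*t)*(a + t)*(a + 5*t)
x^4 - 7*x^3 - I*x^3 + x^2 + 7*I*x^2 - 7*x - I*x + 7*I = (x - 7)*(x - I)^2*(x + I)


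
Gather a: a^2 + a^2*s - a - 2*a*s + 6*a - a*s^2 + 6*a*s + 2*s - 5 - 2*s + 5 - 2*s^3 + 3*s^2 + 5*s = a^2*(s + 1) + a*(-s^2 + 4*s + 5) - 2*s^3 + 3*s^2 + 5*s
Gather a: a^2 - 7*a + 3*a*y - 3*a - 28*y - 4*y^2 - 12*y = a^2 + a*(3*y - 10) - 4*y^2 - 40*y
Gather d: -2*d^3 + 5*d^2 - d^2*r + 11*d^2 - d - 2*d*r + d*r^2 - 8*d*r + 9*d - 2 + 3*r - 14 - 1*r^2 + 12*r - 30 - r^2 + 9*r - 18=-2*d^3 + d^2*(16 - r) + d*(r^2 - 10*r + 8) - 2*r^2 + 24*r - 64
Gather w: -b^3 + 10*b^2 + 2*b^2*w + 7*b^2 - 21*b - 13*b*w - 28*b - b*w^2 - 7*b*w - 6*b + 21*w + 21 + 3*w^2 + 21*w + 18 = -b^3 + 17*b^2 - 55*b + w^2*(3 - b) + w*(2*b^2 - 20*b + 42) + 39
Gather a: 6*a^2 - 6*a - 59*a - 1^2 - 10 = 6*a^2 - 65*a - 11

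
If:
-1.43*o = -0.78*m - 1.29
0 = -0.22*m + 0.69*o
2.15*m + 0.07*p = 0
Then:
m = -3.98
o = -1.27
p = 122.27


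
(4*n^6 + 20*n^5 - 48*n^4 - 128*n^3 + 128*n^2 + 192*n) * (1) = 4*n^6 + 20*n^5 - 48*n^4 - 128*n^3 + 128*n^2 + 192*n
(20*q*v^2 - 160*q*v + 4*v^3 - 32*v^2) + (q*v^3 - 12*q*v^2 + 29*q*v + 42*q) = q*v^3 + 8*q*v^2 - 131*q*v + 42*q + 4*v^3 - 32*v^2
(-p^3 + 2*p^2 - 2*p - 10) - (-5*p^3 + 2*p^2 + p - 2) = 4*p^3 - 3*p - 8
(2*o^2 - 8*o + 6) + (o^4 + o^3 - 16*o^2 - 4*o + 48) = o^4 + o^3 - 14*o^2 - 12*o + 54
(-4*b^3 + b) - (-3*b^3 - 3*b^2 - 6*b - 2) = -b^3 + 3*b^2 + 7*b + 2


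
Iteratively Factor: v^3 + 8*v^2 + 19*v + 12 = (v + 4)*(v^2 + 4*v + 3) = (v + 3)*(v + 4)*(v + 1)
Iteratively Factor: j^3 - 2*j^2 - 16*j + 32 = (j + 4)*(j^2 - 6*j + 8) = (j - 2)*(j + 4)*(j - 4)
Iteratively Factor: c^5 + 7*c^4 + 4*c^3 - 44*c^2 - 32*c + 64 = (c + 2)*(c^4 + 5*c^3 - 6*c^2 - 32*c + 32) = (c - 1)*(c + 2)*(c^3 + 6*c^2 - 32) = (c - 1)*(c + 2)*(c + 4)*(c^2 + 2*c - 8) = (c - 1)*(c + 2)*(c + 4)^2*(c - 2)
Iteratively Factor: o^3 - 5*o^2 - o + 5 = (o - 1)*(o^2 - 4*o - 5) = (o - 1)*(o + 1)*(o - 5)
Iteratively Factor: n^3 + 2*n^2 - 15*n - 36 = (n + 3)*(n^2 - n - 12) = (n - 4)*(n + 3)*(n + 3)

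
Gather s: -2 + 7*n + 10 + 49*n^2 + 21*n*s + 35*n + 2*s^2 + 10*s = 49*n^2 + 42*n + 2*s^2 + s*(21*n + 10) + 8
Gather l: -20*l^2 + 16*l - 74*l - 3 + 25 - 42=-20*l^2 - 58*l - 20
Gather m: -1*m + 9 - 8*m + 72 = 81 - 9*m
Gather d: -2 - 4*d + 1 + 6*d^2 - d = 6*d^2 - 5*d - 1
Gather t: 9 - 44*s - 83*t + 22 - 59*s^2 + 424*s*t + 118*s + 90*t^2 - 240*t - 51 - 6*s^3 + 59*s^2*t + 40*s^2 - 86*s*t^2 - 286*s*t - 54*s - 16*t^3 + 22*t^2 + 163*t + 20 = -6*s^3 - 19*s^2 + 20*s - 16*t^3 + t^2*(112 - 86*s) + t*(59*s^2 + 138*s - 160)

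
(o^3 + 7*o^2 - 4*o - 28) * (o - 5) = o^4 + 2*o^3 - 39*o^2 - 8*o + 140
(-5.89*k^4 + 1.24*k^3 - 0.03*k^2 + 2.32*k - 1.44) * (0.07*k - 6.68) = -0.4123*k^5 + 39.432*k^4 - 8.2853*k^3 + 0.3628*k^2 - 15.5984*k + 9.6192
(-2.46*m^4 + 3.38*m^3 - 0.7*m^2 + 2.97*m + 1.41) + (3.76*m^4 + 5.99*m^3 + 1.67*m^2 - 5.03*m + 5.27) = 1.3*m^4 + 9.37*m^3 + 0.97*m^2 - 2.06*m + 6.68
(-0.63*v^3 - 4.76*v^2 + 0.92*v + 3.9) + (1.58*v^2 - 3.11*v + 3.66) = -0.63*v^3 - 3.18*v^2 - 2.19*v + 7.56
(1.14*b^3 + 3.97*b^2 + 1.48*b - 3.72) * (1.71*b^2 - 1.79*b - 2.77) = 1.9494*b^5 + 4.7481*b^4 - 7.7333*b^3 - 20.0073*b^2 + 2.5592*b + 10.3044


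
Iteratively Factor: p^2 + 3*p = (p + 3)*(p)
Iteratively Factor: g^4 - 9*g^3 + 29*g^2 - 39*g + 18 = (g - 3)*(g^3 - 6*g^2 + 11*g - 6) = (g - 3)*(g - 1)*(g^2 - 5*g + 6) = (g - 3)*(g - 2)*(g - 1)*(g - 3)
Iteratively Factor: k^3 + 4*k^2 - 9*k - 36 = (k - 3)*(k^2 + 7*k + 12) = (k - 3)*(k + 4)*(k + 3)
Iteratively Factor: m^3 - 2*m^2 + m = (m - 1)*(m^2 - m) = m*(m - 1)*(m - 1)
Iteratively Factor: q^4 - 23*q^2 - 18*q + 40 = (q + 2)*(q^3 - 2*q^2 - 19*q + 20) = (q + 2)*(q + 4)*(q^2 - 6*q + 5) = (q - 5)*(q + 2)*(q + 4)*(q - 1)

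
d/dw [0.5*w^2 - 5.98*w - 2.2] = 1.0*w - 5.98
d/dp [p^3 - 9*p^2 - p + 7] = 3*p^2 - 18*p - 1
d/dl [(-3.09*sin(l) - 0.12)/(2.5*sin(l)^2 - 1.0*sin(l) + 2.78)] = (7.725*sin(l)^2 + 0.6*sin(l) - 8.7102)*cos(l)/(6.25*sin(l)^4 - 5.0*sin(l)^3 + 14.9*sin(l)^2 - 5.56*sin(l) + 7.7284)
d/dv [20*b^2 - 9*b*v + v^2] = -9*b + 2*v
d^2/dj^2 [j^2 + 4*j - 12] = 2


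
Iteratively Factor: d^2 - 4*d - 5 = (d - 5)*(d + 1)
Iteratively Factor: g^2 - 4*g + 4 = (g - 2)*(g - 2)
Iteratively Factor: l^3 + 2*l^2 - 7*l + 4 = (l + 4)*(l^2 - 2*l + 1) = (l - 1)*(l + 4)*(l - 1)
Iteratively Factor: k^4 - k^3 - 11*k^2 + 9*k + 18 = (k + 1)*(k^3 - 2*k^2 - 9*k + 18) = (k - 3)*(k + 1)*(k^2 + k - 6) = (k - 3)*(k + 1)*(k + 3)*(k - 2)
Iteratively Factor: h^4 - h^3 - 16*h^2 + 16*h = (h)*(h^3 - h^2 - 16*h + 16) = h*(h + 4)*(h^2 - 5*h + 4) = h*(h - 1)*(h + 4)*(h - 4)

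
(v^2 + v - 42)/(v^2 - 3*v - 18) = (v + 7)/(v + 3)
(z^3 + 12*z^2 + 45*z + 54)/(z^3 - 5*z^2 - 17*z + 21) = (z^2 + 9*z + 18)/(z^2 - 8*z + 7)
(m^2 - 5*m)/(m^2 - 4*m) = (m - 5)/(m - 4)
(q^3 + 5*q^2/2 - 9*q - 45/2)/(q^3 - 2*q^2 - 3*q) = (2*q^2 + 11*q + 15)/(2*q*(q + 1))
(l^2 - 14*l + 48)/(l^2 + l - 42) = (l - 8)/(l + 7)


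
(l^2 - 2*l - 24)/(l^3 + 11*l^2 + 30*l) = (l^2 - 2*l - 24)/(l*(l^2 + 11*l + 30))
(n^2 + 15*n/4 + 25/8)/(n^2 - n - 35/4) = (4*n + 5)/(2*(2*n - 7))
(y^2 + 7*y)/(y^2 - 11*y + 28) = y*(y + 7)/(y^2 - 11*y + 28)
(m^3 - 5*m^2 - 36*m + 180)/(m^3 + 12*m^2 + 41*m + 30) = (m^2 - 11*m + 30)/(m^2 + 6*m + 5)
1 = 1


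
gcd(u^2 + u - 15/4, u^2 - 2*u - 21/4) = 1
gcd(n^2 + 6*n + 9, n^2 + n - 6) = n + 3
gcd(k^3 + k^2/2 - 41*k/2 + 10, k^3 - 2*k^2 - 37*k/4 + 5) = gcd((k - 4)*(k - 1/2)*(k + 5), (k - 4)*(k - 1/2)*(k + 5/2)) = k^2 - 9*k/2 + 2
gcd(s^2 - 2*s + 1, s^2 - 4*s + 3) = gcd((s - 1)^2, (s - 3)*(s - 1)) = s - 1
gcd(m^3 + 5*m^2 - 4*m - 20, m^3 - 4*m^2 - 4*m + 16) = m^2 - 4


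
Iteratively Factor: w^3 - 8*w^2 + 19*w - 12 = (w - 4)*(w^2 - 4*w + 3) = (w - 4)*(w - 1)*(w - 3)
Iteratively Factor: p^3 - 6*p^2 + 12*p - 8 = (p - 2)*(p^2 - 4*p + 4) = (p - 2)^2*(p - 2)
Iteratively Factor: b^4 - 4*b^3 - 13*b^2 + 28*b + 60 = (b + 2)*(b^3 - 6*b^2 - b + 30) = (b - 5)*(b + 2)*(b^2 - b - 6) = (b - 5)*(b - 3)*(b + 2)*(b + 2)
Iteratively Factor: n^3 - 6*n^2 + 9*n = (n)*(n^2 - 6*n + 9) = n*(n - 3)*(n - 3)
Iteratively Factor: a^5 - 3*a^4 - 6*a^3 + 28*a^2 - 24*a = (a)*(a^4 - 3*a^3 - 6*a^2 + 28*a - 24) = a*(a - 2)*(a^3 - a^2 - 8*a + 12) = a*(a - 2)^2*(a^2 + a - 6) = a*(a - 2)^3*(a + 3)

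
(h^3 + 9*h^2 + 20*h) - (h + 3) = h^3 + 9*h^2 + 19*h - 3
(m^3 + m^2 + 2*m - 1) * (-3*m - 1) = -3*m^4 - 4*m^3 - 7*m^2 + m + 1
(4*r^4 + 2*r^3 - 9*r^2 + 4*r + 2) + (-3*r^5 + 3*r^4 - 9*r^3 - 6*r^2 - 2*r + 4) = -3*r^5 + 7*r^4 - 7*r^3 - 15*r^2 + 2*r + 6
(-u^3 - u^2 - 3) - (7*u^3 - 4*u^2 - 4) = -8*u^3 + 3*u^2 + 1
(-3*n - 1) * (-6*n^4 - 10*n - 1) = 18*n^5 + 6*n^4 + 30*n^2 + 13*n + 1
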